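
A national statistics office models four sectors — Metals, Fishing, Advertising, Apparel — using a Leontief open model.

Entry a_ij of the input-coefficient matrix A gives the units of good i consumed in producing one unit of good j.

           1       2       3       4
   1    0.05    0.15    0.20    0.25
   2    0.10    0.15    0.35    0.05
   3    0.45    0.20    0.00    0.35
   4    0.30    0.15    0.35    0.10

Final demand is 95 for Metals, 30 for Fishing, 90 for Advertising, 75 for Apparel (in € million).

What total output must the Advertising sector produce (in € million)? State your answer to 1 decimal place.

I − A =
  [   0.95    -0.15    -0.20    -0.25]
  [  -0.10     0.85    -0.35    -0.05]
  [  -0.45    -0.20     1.00    -0.35]
  [  -0.30    -0.15    -0.35     0.90]
Compute the cofactors C_ij = (−1)^(i+j)·(3×3 minor ij) of I−A; the adjugate is their transpose:
adj(I−A) = Cᵀ =
  [ 0.568500   0.218125   0.288875   0.282375]
  [ 0.279125   0.522250   0.319375   0.230750]
  [ 0.456375   0.299250   0.636375   0.390875]
  [ 0.413500   0.276125   0.397000   0.621875]
det(I−A) = Σ_j (I−A)_1j·C_1j = (0.95)(0.568500) + (-0.15)(0.279125) + (-0.20)(0.456375) + (-0.25)(0.413500) = 0.30355625
(I − A)⁻¹ = adj(I−A) / det(I−A) ≈
  [   1.8728     0.7186     0.9516     0.9302]
  [   0.9195     1.7204     1.0521     0.7602]
  [   1.5034     0.9858     2.0964     1.2877]
  [   1.3622     0.9096     1.3078     2.0486]
x = (I − A)⁻¹ d = adj(I−A)·d / det(I−A), with det(I−A) = 0.30355625:
  x_1 = (0.568500·95 + 0.218125·30 + 0.288875·90 + 0.282375·75) / 0.30355625 = 107.728125 / 0.30355625 ≈ 354.9
  x_2 = (0.279125·95 + 0.522250·30 + 0.319375·90 + 0.230750·75) / 0.30355625 = 88.234375 / 0.30355625 ≈ 290.7
  x_3 = (0.456375·95 + 0.299250·30 + 0.636375·90 + 0.390875·75) / 0.30355625 = 138.9225 / 0.30355625 ≈ 457.6
  x_4 = (0.413500·95 + 0.276125·30 + 0.397000·90 + 0.621875·75) / 0.30355625 = 129.936875 / 0.30355625 ≈ 428.0

x_3 = 457.6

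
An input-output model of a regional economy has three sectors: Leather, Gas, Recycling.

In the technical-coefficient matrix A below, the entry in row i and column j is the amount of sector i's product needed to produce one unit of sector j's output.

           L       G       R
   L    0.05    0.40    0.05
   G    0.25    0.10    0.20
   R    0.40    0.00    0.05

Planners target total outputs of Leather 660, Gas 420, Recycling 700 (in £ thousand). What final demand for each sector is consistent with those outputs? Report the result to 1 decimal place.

I − A =
  [   0.95    -0.40    -0.05]
  [  -0.25     0.90    -0.20]
  [  -0.40     0.00     0.95]
d = (I − A) x:
  d_L = (+0.95)·660 + (-0.40)·420 + (-0.05)·700 = 424.0
  d_G = (-0.25)·660 + (+0.90)·420 + (-0.20)·700 = 73.0
  d_R = (-0.40)·660 + (+0.00)·420 + (+0.95)·700 = 401.0

d_L = 424.0, d_G = 73.0, d_R = 401.0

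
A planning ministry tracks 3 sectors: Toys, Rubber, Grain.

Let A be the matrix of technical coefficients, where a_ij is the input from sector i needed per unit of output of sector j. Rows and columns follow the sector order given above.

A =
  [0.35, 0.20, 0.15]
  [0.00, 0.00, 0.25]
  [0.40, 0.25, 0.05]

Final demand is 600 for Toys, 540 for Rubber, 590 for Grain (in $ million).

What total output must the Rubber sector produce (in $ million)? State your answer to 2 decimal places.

x_R = 919.60

I − A =
  [   0.65    -0.20    -0.15]
  [   0.00     1.00    -0.25]
  [  -0.40    -0.25     0.95]
Cofactors of I−A, C_ij = (−1)^(i+j)·(minor ij) (rows/columns in the sector order above):
  C_11 = (1.00)(0.95) − (-0.25)(-0.25) = 0.8875
  C_12 = −[(0.00)(0.95) − (-0.25)(-0.40)] = 0.1000
  C_13 = (0.00)(-0.25) − (1.00)(-0.40) = 0.4000
  C_21 = −[(-0.20)(0.95) − (-0.15)(-0.25)] = 0.2275
  C_22 = (0.65)(0.95) − (-0.15)(-0.40) = 0.5575
  C_23 = −[(0.65)(-0.25) − (-0.20)(-0.40)] = 0.2425
  C_31 = (-0.20)(-0.25) − (-0.15)(1.00) = 0.2000
  C_32 = −[(0.65)(-0.25) − (-0.15)(0.00)] = 0.1625
  C_33 = (0.65)(1.00) − (-0.20)(0.00) = 0.6500
det(I−A) = Σ_j (I−A)_1j·C_1j = (0.65)(0.8875) + (-0.20)(0.1000) + (-0.15)(0.4000) = 0.496875
adj(I−A) = Cᵀ =
  [ 0.8875   0.2275   0.2000]
  [ 0.1000   0.5575   0.1625]
  [ 0.4000   0.2425   0.6500]
(I − A)⁻¹ = adj(I−A) / det(I−A) ≈
  [   1.7862     0.4579     0.4025]
  [   0.2013     1.1220     0.3270]
  [   0.8050     0.4881     1.3082]
x = (I − A)⁻¹ d = adj(I−A)·d / det(I−A), with det(I−A) = 0.496875:
  x_T = (0.8875·600 + 0.2275·540 + 0.2000·590) / 0.496875 = 773.35 / 0.496875 ≈ 1556.43
  x_R = (0.1000·600 + 0.5575·540 + 0.1625·590) / 0.496875 = 456.925 / 0.496875 ≈ 919.60
  x_G = (0.4000·600 + 0.2425·540 + 0.6500·590) / 0.496875 = 754.45 / 0.496875 ≈ 1518.39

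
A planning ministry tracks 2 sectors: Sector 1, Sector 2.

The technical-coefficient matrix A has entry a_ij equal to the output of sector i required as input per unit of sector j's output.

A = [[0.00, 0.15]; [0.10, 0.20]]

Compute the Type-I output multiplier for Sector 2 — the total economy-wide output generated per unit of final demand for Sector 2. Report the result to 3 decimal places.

I − A =
  [   1.00    -0.15]
  [  -0.10     0.80]
det(I−A) = (1.00)(0.80) − (-0.15)(-0.10) = 0.7850
adj(I−A) = [[0.80, 0.15], [0.10, 1.00]]
(I − A)⁻¹ = adj(I−A) / det(I−A) ≈
  [   1.0191     0.1911]
  [   0.1274     1.2739]
The output multiplier for sector j is the column-j sum of the Leontief inverse (I − A)⁻¹ = adj(I−A) / det(I−A).
Column 2 of adj(I−A): (0.15, 1.00); det(I−A) = 0.7850.
m_2 = (0.15 + 1.00) / 0.7850 = 1.15 / 0.7850 ≈ 1.465.

m_2 = 1.465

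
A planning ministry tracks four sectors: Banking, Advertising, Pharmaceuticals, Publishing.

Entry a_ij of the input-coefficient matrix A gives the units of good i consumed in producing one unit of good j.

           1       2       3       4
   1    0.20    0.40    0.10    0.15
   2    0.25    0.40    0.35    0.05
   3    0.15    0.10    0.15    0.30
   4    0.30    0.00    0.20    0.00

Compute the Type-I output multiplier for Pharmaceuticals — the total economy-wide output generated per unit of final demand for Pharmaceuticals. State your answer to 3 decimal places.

I − A =
  [   0.80    -0.40    -0.10    -0.15]
  [  -0.25     0.60    -0.35    -0.05]
  [  -0.15    -0.10     0.85    -0.30]
  [  -0.30     0.00    -0.20     1.00]
Compute the cofactors C_ij = (−1)^(i+j)·(3×3 minor ij) of I−A; the adjugate is their transpose:
adj(I−A) = Cᵀ =
  [ 0.43800   0.32900   0.22200   0.14875]
  [ 0.29575   0.56525   0.30625   0.16450]
  [ 0.17050   0.17150   0.34700   0.13825]
  [ 0.16550   0.13300   0.13600   0.26250]
det(I−A) = Σ_j (I−A)_1j·C_1j = (0.80)(0.43800) + (-0.40)(0.29575) + (-0.10)(0.17050) + (-0.15)(0.16550) = 0.190225
(I − A)⁻¹ = adj(I−A) / det(I−A) ≈
  [   2.3025     1.7295     1.1670     0.7820]
  [   1.5547     2.9715     1.6099     0.8648]
  [   0.8963     0.9016     1.8242     0.7268]
  [   0.8700     0.6992     0.7149     1.3799]
The output multiplier for sector j is the column-j sum of the Leontief inverse (I − A)⁻¹ = adj(I−A) / det(I−A).
Column 3 of adj(I−A): (0.22200, 0.30625, 0.34700, 0.13600); det(I−A) = 0.190225.
m_3 = (0.22200 + 0.30625 + 0.34700 + 0.13600) / 0.190225 = 1.01125 / 0.190225 ≈ 5.316.

m_3 = 5.316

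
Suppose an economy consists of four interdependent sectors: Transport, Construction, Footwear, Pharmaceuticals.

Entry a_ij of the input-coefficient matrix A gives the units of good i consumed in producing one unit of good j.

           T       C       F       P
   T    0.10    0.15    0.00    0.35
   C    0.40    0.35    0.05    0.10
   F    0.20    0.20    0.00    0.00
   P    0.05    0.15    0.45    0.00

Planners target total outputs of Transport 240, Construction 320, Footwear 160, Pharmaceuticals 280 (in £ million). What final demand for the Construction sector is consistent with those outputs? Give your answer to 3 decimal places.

I − A =
  [   0.90    -0.15     0.00    -0.35]
  [  -0.40     0.65    -0.05    -0.10]
  [  -0.20    -0.20     1.00     0.00]
  [  -0.05    -0.15    -0.45     1.00]
d = (I − A) x:
  d_T = (+0.90)·240 + (-0.15)·320 + (+0.00)·160 + (-0.35)·280 = 70.000
  d_C = (-0.40)·240 + (+0.65)·320 + (-0.05)·160 + (-0.10)·280 = 76.000
  d_F = (-0.20)·240 + (-0.20)·320 + (+1.00)·160 + (+0.00)·280 = 48.000
  d_P = (-0.05)·240 + (-0.15)·320 + (-0.45)·160 + (+1.00)·280 = 148.000

d_C = 76.000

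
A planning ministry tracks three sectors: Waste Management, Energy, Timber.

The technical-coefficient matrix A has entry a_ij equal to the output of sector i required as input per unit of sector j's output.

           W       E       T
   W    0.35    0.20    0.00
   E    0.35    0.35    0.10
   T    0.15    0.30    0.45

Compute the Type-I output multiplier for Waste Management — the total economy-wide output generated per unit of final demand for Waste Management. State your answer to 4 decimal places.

m_W = 4.3034

I − A =
  [   0.65    -0.20     0.00]
  [  -0.35     0.65    -0.10]
  [  -0.15    -0.30     0.55]
Cofactors of I−A, C_ij = (−1)^(i+j)·(minor ij) (rows/columns in the sector order above):
  C_11 = (0.65)(0.55) − (-0.10)(-0.30) = 0.3275
  C_12 = −[(-0.35)(0.55) − (-0.10)(-0.15)] = 0.2075
  C_13 = (-0.35)(-0.30) − (0.65)(-0.15) = 0.2025
  C_21 = −[(-0.20)(0.55) − (0.00)(-0.30)] = 0.1100
  C_22 = (0.65)(0.55) − (0.00)(-0.15) = 0.3575
  C_23 = −[(0.65)(-0.30) − (-0.20)(-0.15)] = 0.2250
  C_31 = (-0.20)(-0.10) − (0.00)(0.65) = 0.0200
  C_32 = −[(0.65)(-0.10) − (0.00)(-0.35)] = 0.0650
  C_33 = (0.65)(0.65) − (-0.20)(-0.35) = 0.3525
det(I−A) = Σ_j (I−A)_1j·C_1j = (0.65)(0.3275) + (-0.20)(0.2075) + (0.00)(0.2025) = 0.171375
adj(I−A) = Cᵀ =
  [ 0.3275   0.1100   0.0200]
  [ 0.2075   0.3575   0.0650]
  [ 0.2025   0.2250   0.3525]
(I − A)⁻¹ = adj(I−A) / det(I−A) ≈
  [   1.91101     0.64187     0.11670]
  [   1.21080     2.08607     0.37929]
  [   1.18162     1.31291     2.05689]
The output multiplier for sector j is the column-j sum of the Leontief inverse (I − A)⁻¹ = adj(I−A) / det(I−A).
Column W of adj(I−A): (0.3275, 0.2075, 0.2025); det(I−A) = 0.171375.
m_W = (0.3275 + 0.2075 + 0.2025) / 0.171375 = 0.7375 / 0.171375 ≈ 4.3034.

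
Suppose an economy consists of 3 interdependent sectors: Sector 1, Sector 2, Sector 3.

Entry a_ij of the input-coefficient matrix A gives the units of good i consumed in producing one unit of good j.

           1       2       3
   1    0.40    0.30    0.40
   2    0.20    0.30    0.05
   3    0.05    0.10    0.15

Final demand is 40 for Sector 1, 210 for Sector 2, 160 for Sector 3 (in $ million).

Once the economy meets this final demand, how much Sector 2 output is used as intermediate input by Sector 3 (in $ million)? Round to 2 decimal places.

z_23 = 13.48

I − A =
  [   0.60    -0.30    -0.40]
  [  -0.20     0.70    -0.05]
  [  -0.05    -0.10     0.85]
Cofactors of I−A, C_ij = (−1)^(i+j)·(minor ij) (rows/columns in the sector order above):
  C_11 = (0.70)(0.85) − (-0.05)(-0.10) = 0.5900
  C_12 = −[(-0.20)(0.85) − (-0.05)(-0.05)] = 0.1725
  C_13 = (-0.20)(-0.10) − (0.70)(-0.05) = 0.0550
  C_21 = −[(-0.30)(0.85) − (-0.40)(-0.10)] = 0.2950
  C_22 = (0.60)(0.85) − (-0.40)(-0.05) = 0.4900
  C_23 = −[(0.60)(-0.10) − (-0.30)(-0.05)] = 0.0750
  C_31 = (-0.30)(-0.05) − (-0.40)(0.70) = 0.2950
  C_32 = −[(0.60)(-0.05) − (-0.40)(-0.20)] = 0.1100
  C_33 = (0.60)(0.70) − (-0.30)(-0.20) = 0.3600
det(I−A) = Σ_j (I−A)_1j·C_1j = (0.60)(0.5900) + (-0.30)(0.1725) + (-0.40)(0.0550) = 0.28025
adj(I−A) = Cᵀ =
  [ 0.5900   0.2950   0.2950]
  [ 0.1725   0.4900   0.1100]
  [ 0.0550   0.0750   0.3600]
(I − A)⁻¹ = adj(I−A) / det(I−A) ≈
  [   2.1053     1.0526     1.0526]
  [   0.6155     1.7484     0.3925]
  [   0.1963     0.2676     1.2846]
First solve x = (I − A)⁻¹ d = adj(I−A)·d / det(I−A); in particular x_3 = (0.0550·40 + 0.0750·210 + 0.3600·160) / 0.28025 = 75.55 / 0.28025 ≈ 269.5807.
Intermediate flow from 2 to 3: z_23 = a_23 · x_3 = 0.05 × 75.55 / 0.28025 = 3.7775 / 0.28025 ≈ 13.48.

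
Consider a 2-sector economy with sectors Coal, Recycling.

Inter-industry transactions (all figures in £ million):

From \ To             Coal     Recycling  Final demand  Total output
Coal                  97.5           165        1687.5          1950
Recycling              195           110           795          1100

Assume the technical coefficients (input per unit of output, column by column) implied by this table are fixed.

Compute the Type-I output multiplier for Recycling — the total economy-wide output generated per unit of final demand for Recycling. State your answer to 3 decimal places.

Technical coefficients a_ij = z_ij / X_j:
  a_11 = 97.5/1950 = 0.05, a_21 = 195/1950 = 0.10
  a_12 = 165/1100 = 0.15, a_22 = 110/1100 = 0.10
I − A =
  [   0.95    -0.15]
  [  -0.10     0.90]
det(I−A) = (0.95)(0.90) − (-0.15)(-0.10) = 0.8400
adj(I−A) = [[0.90, 0.15], [0.10, 0.95]]
(I − A)⁻¹ = adj(I−A) / det(I−A) ≈
  [   1.0714     0.1786]
  [   0.1190     1.1310]
The output multiplier for sector j is the column-j sum of the Leontief inverse (I − A)⁻¹ = adj(I−A) / det(I−A).
Column 2 of adj(I−A): (0.15, 0.95); det(I−A) = 0.8400.
m_2 = (0.15 + 0.95) / 0.8400 = 1.10 / 0.8400 ≈ 1.310.

m_2 = 1.310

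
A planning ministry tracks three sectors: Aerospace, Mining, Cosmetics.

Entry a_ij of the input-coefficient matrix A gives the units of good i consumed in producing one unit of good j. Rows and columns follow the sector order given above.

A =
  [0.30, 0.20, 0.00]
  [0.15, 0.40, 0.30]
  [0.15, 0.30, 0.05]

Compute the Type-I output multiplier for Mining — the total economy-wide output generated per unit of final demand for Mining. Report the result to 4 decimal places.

m_M = 3.6683

I − A =
  [   0.70    -0.20     0.00]
  [  -0.15     0.60    -0.30]
  [  -0.15    -0.30     0.95]
Cofactors of I−A, C_ij = (−1)^(i+j)·(minor ij) (rows/columns in the sector order above):
  C_11 = (0.60)(0.95) − (-0.30)(-0.30) = 0.4800
  C_12 = −[(-0.15)(0.95) − (-0.30)(-0.15)] = 0.1875
  C_13 = (-0.15)(-0.30) − (0.60)(-0.15) = 0.1350
  C_21 = −[(-0.20)(0.95) − (0.00)(-0.30)] = 0.1900
  C_22 = (0.70)(0.95) − (0.00)(-0.15) = 0.6650
  C_23 = −[(0.70)(-0.30) − (-0.20)(-0.15)] = 0.2400
  C_31 = (-0.20)(-0.30) − (0.00)(0.60) = 0.0600
  C_32 = −[(0.70)(-0.30) − (0.00)(-0.15)] = 0.2100
  C_33 = (0.70)(0.60) − (-0.20)(-0.15) = 0.3900
det(I−A) = Σ_j (I−A)_1j·C_1j = (0.70)(0.4800) + (-0.20)(0.1875) + (0.00)(0.1350) = 0.2985
adj(I−A) = Cᵀ =
  [ 0.4800   0.1900   0.0600]
  [ 0.1875   0.6650   0.2100]
  [ 0.1350   0.2400   0.3900]
(I − A)⁻¹ = adj(I−A) / det(I−A) ≈
  [   1.60804     0.63652     0.20101]
  [   0.62814     2.22781     0.70352]
  [   0.45226     0.80402     1.30653]
The output multiplier for sector j is the column-j sum of the Leontief inverse (I − A)⁻¹ = adj(I−A) / det(I−A).
Column M of adj(I−A): (0.1900, 0.6650, 0.2400); det(I−A) = 0.2985.
m_M = (0.1900 + 0.6650 + 0.2400) / 0.2985 = 1.095 / 0.2985 ≈ 3.6683.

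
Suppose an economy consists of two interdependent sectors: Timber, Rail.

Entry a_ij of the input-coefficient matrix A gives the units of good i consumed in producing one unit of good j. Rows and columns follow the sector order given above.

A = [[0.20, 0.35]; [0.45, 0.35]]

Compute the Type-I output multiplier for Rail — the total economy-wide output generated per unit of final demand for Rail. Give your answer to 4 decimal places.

m_R = 3.1724

I − A =
  [   0.80    -0.35]
  [  -0.45     0.65]
det(I−A) = (0.80)(0.65) − (-0.35)(-0.45) = 0.3625
adj(I−A) = [[0.65, 0.35], [0.45, 0.80]]
(I − A)⁻¹ = adj(I−A) / det(I−A) ≈
  [   1.79310     0.96552]
  [   1.24138     2.20690]
The output multiplier for sector j is the column-j sum of the Leontief inverse (I − A)⁻¹ = adj(I−A) / det(I−A).
Column R of adj(I−A): (0.35, 0.80); det(I−A) = 0.3625.
m_R = (0.35 + 0.80) / 0.3625 = 1.15 / 0.3625 ≈ 3.1724.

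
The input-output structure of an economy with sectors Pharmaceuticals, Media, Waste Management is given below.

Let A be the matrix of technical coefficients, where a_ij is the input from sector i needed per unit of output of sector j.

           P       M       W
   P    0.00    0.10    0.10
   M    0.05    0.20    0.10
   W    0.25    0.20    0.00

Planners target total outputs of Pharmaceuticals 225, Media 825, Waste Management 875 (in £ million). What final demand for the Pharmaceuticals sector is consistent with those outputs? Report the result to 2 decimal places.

d_P = 55.00

I − A =
  [   1.00    -0.10    -0.10]
  [  -0.05     0.80    -0.10]
  [  -0.25    -0.20     1.00]
d = (I − A) x:
  d_P = (+1.00)·225 + (-0.10)·825 + (-0.10)·875 = 55.00
  d_M = (-0.05)·225 + (+0.80)·825 + (-0.10)·875 = 561.25
  d_W = (-0.25)·225 + (-0.20)·825 + (+1.00)·875 = 653.75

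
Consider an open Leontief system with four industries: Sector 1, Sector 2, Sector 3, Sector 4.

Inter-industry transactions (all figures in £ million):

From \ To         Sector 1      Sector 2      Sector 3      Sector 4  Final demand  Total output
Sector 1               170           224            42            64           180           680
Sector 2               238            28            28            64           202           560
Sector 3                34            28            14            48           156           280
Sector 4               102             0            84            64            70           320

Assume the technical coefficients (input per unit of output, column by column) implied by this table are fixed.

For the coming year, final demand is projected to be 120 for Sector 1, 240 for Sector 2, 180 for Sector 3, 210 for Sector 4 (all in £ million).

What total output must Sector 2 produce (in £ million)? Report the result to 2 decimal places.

Technical coefficients a_ij = z_ij / X_j:
  a_11 = 170/680 = 0.25, a_21 = 238/680 = 0.35, a_31 = 34/680 = 0.05, a_41 = 102/680 = 0.15
  a_12 = 224/560 = 0.40, a_22 = 28/560 = 0.05, a_32 = 28/560 = 0.05, a_42 = 0/560 = 0.00
  a_13 = 42/280 = 0.15, a_23 = 28/280 = 0.10, a_33 = 14/280 = 0.05, a_43 = 84/280 = 0.30
  a_14 = 64/320 = 0.20, a_24 = 64/320 = 0.20, a_34 = 48/320 = 0.15, a_44 = 64/320 = 0.20
I − A =
  [   0.75    -0.40    -0.15    -0.20]
  [  -0.35     0.95    -0.10    -0.20]
  [  -0.05    -0.05     0.95    -0.15]
  [  -0.15     0.00    -0.30     0.80]
Compute the cofactors C_ij = (−1)^(i+j)·(3×3 minor ij) of I−A; the adjugate is their transpose:
adj(I−A) = Cᵀ =
  [ 0.672250   0.295000   0.227000   0.284375]
  [ 0.288000   0.495375   0.169500   0.227625]
  [ 0.074875   0.053500   0.417500   0.110375]
  [ 0.154125   0.075375   0.199125   0.528375]
det(I−A) = Σ_j (I−A)_1j·C_1j = (0.75)(0.672250) + (-0.40)(0.288000) + (-0.15)(0.074875) + (-0.20)(0.154125) = 0.34693125
(I − A)⁻¹ = adj(I−A) / det(I−A) ≈
  [   1.9377     0.8503     0.6543     0.8197]
  [   0.8301     1.4279     0.4886     0.6561]
  [   0.2158     0.1542     1.2034     0.3181]
  [   0.4443     0.2173     0.5740     1.5230]
x = (I − A)⁻¹ d = adj(I−A)·d / det(I−A), with det(I−A) = 0.34693125:
  x_1 = (0.672250·120 + 0.295000·240 + 0.227000·180 + 0.284375·210) / 0.34693125 = 252.04875 / 0.34693125 ≈ 726.51
  x_2 = (0.288000·120 + 0.495375·240 + 0.169500·180 + 0.227625·210) / 0.34693125 = 231.76125 / 0.34693125 ≈ 668.03
  x_3 = (0.074875·120 + 0.053500·240 + 0.417500·180 + 0.110375·210) / 0.34693125 = 120.15375 / 0.34693125 ≈ 346.33
  x_4 = (0.154125·120 + 0.075375·240 + 0.199125·180 + 0.528375·210) / 0.34693125 = 183.38625 / 0.34693125 ≈ 528.60

x_2 = 668.03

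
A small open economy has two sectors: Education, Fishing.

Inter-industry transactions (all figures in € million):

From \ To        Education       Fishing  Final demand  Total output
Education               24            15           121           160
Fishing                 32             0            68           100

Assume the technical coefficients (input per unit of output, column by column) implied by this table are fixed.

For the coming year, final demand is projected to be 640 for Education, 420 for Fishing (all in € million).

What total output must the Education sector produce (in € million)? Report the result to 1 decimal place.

x_1 = 857.3

Technical coefficients a_ij = z_ij / X_j:
  a_11 = 24/160 = 0.15, a_21 = 32/160 = 0.20
  a_12 = 15/100 = 0.15, a_22 = 0/100 = 0.00
I − A =
  [   0.85    -0.15]
  [  -0.20     1.00]
det(I−A) = (0.85)(1.00) − (-0.15)(-0.20) = 0.8200
adj(I−A) = [[1.00, 0.15], [0.20, 0.85]]
(I − A)⁻¹ = adj(I−A) / det(I−A) ≈
  [   1.2195     0.1829]
  [   0.2439     1.0366]
x = (I − A)⁻¹ d = adj(I−A)·d / det(I−A), with det(I−A) = 0.8200:
  x_1 = (1.00·640 + 0.15·420) / 0.8200 = 703.00 / 0.8200 ≈ 857.3
  x_2 = (0.20·640 + 0.85·420) / 0.8200 = 485.00 / 0.8200 ≈ 591.5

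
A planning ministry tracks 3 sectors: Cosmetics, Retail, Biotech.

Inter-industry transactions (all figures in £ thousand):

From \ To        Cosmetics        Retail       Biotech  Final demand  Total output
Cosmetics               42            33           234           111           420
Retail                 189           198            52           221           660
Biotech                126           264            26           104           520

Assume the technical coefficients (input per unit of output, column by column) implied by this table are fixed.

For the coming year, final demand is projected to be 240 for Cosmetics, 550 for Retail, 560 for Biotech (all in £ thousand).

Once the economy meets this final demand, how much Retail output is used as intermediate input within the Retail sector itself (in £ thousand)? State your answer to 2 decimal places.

z_22 = 551.68

Technical coefficients a_ij = z_ij / X_j:
  a_11 = 42/420 = 0.10, a_21 = 189/420 = 0.45, a_31 = 126/420 = 0.30
  a_12 = 33/660 = 0.05, a_22 = 198/660 = 0.30, a_32 = 264/660 = 0.40
  a_13 = 234/520 = 0.45, a_23 = 52/520 = 0.10, a_33 = 26/520 = 0.05
I − A =
  [   0.90    -0.05    -0.45]
  [  -0.45     0.70    -0.10]
  [  -0.30    -0.40     0.95]
Cofactors of I−A, C_ij = (−1)^(i+j)·(minor ij) (rows/columns in the sector order above):
  C_11 = (0.70)(0.95) − (-0.10)(-0.40) = 0.6250
  C_12 = −[(-0.45)(0.95) − (-0.10)(-0.30)] = 0.4575
  C_13 = (-0.45)(-0.40) − (0.70)(-0.30) = 0.3900
  C_21 = −[(-0.05)(0.95) − (-0.45)(-0.40)] = 0.2275
  C_22 = (0.90)(0.95) − (-0.45)(-0.30) = 0.7200
  C_23 = −[(0.90)(-0.40) − (-0.05)(-0.30)] = 0.3750
  C_31 = (-0.05)(-0.10) − (-0.45)(0.70) = 0.3200
  C_32 = −[(0.90)(-0.10) − (-0.45)(-0.45)] = 0.2925
  C_33 = (0.90)(0.70) − (-0.05)(-0.45) = 0.6075
det(I−A) = Σ_j (I−A)_1j·C_1j = (0.90)(0.6250) + (-0.05)(0.4575) + (-0.45)(0.3900) = 0.364125
adj(I−A) = Cᵀ =
  [ 0.6250   0.2275   0.3200]
  [ 0.4575   0.7200   0.2925]
  [ 0.3900   0.3750   0.6075]
(I − A)⁻¹ = adj(I−A) / det(I−A) ≈
  [   1.7164     0.6248     0.8788]
  [   1.2564     1.9773     0.8033]
  [   1.0711     1.0299     1.6684]
First solve x = (I − A)⁻¹ d = adj(I−A)·d / det(I−A); in particular x_2 = (0.4575·240 + 0.7200·550 + 0.2925·560) / 0.364125 = 669.60 / 0.364125 ≈ 1838.9289.
Intermediate flow from 2 to 2: z_22 = a_22 · x_2 = 0.30 × 669.60 / 0.364125 = 200.88 / 0.364125 ≈ 551.68.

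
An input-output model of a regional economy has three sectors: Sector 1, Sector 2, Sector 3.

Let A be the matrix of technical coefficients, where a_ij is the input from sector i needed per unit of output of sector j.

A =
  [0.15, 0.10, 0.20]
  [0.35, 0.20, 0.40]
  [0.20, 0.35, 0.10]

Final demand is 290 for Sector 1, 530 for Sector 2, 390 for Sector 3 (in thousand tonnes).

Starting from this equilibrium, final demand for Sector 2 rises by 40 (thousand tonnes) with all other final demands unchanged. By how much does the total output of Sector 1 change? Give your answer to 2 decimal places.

I − A =
  [   0.85    -0.10    -0.20]
  [  -0.35     0.80    -0.40]
  [  -0.20    -0.35     0.90]
Cofactors of I−A, C_ij = (−1)^(i+j)·(minor ij) (rows/columns in the sector order above):
  C_11 = (0.80)(0.90) − (-0.40)(-0.35) = 0.5800
  C_12 = −[(-0.35)(0.90) − (-0.40)(-0.20)] = 0.3950
  C_13 = (-0.35)(-0.35) − (0.80)(-0.20) = 0.2825
  C_21 = −[(-0.10)(0.90) − (-0.20)(-0.35)] = 0.1600
  C_22 = (0.85)(0.90) − (-0.20)(-0.20) = 0.7250
  C_23 = −[(0.85)(-0.35) − (-0.10)(-0.20)] = 0.3175
  C_31 = (-0.10)(-0.40) − (-0.20)(0.80) = 0.2000
  C_32 = −[(0.85)(-0.40) − (-0.20)(-0.35)] = 0.4100
  C_33 = (0.85)(0.80) − (-0.10)(-0.35) = 0.6450
det(I−A) = Σ_j (I−A)_1j·C_1j = (0.85)(0.5800) + (-0.10)(0.3950) + (-0.20)(0.2825) = 0.3970
adj(I−A) = Cᵀ =
  [ 0.5800   0.1600   0.2000]
  [ 0.3950   0.7250   0.4100]
  [ 0.2825   0.3175   0.6450]
(I − A)⁻¹ = adj(I−A) / det(I−A) ≈
  [   1.4610     0.4030     0.5038]
  [   0.9950     1.8262     1.0327]
  [   0.7116     0.7997     1.6247]
Δx = (I − A)⁻¹ Δd with Δd having +40 in the Sector 2 component and 0 elsewhere.
So Δx_1 = L_12 · (+40), where L_12 = adj(I−A)_12 / det(I−A) = 0.1600 / 0.3970.
Δx_1 = 0.1600 × (+40) / 0.3970 = 6.40 / 0.3970 ≈ 16.12.

Δx_1 = 16.12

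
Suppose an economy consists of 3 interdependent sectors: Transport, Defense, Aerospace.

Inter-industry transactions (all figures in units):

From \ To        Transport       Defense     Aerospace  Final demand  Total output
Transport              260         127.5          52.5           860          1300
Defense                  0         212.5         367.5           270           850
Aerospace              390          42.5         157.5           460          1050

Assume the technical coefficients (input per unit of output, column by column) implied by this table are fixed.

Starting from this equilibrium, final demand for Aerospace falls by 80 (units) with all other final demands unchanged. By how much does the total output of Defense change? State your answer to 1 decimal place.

Δx_2 = -47.8

Technical coefficients a_ij = z_ij / X_j:
  a_11 = 260/1300 = 0.20, a_21 = 0/1300 = 0.00, a_31 = 390/1300 = 0.30
  a_12 = 127.5/850 = 0.15, a_22 = 212.5/850 = 0.25, a_32 = 42.5/850 = 0.05
  a_13 = 52.5/1050 = 0.05, a_23 = 367.5/1050 = 0.35, a_33 = 157.5/1050 = 0.15
I − A =
  [   0.80    -0.15    -0.05]
  [   0.00     0.75    -0.35]
  [  -0.30    -0.05     0.85]
Cofactors of I−A, C_ij = (−1)^(i+j)·(minor ij) (rows/columns in the sector order above):
  C_11 = (0.75)(0.85) − (-0.35)(-0.05) = 0.6200
  C_12 = −[(0.00)(0.85) − (-0.35)(-0.30)] = 0.1050
  C_13 = (0.00)(-0.05) − (0.75)(-0.30) = 0.2250
  C_21 = −[(-0.15)(0.85) − (-0.05)(-0.05)] = 0.1300
  C_22 = (0.80)(0.85) − (-0.05)(-0.30) = 0.6650
  C_23 = −[(0.80)(-0.05) − (-0.15)(-0.30)] = 0.0850
  C_31 = (-0.15)(-0.35) − (-0.05)(0.75) = 0.0900
  C_32 = −[(0.80)(-0.35) − (-0.05)(0.00)] = 0.2800
  C_33 = (0.80)(0.75) − (-0.15)(0.00) = 0.6000
det(I−A) = Σ_j (I−A)_1j·C_1j = (0.80)(0.6200) + (-0.15)(0.1050) + (-0.05)(0.2250) = 0.4690
adj(I−A) = Cᵀ =
  [ 0.6200   0.1300   0.0900]
  [ 0.1050   0.6650   0.2800]
  [ 0.2250   0.0850   0.6000]
(I − A)⁻¹ = adj(I−A) / det(I−A) ≈
  [   1.3220     0.2772     0.1919]
  [   0.2239     1.4179     0.5970]
  [   0.4797     0.1812     1.2793]
Δx = (I − A)⁻¹ Δd with Δd having -80 in the Aerospace component and 0 elsewhere.
So Δx_2 = L_23 · (-80), where L_23 = adj(I−A)_23 / det(I−A) = 0.2800 / 0.4690.
Δx_2 = 0.2800 × (-80) / 0.4690 = -22.40 / 0.4690 ≈ -47.8.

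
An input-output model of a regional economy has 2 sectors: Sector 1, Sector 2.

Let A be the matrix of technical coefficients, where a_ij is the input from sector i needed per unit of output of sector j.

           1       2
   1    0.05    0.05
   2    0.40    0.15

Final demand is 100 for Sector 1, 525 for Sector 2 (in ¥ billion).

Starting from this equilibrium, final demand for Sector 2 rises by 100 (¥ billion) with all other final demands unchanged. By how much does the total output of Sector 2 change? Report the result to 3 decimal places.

I − A =
  [   0.95    -0.05]
  [  -0.40     0.85]
det(I−A) = (0.95)(0.85) − (-0.05)(-0.40) = 0.7875
adj(I−A) = [[0.85, 0.05], [0.40, 0.95]]
(I − A)⁻¹ = adj(I−A) / det(I−A) ≈
  [   1.0794     0.0635]
  [   0.5079     1.2063]
Δx = (I − A)⁻¹ Δd with Δd having +100 in the Sector 2 component and 0 elsewhere.
So Δx_2 = L_22 · (+100), where L_22 = adj(I−A)_22 / det(I−A) = 0.95 / 0.7875.
Δx_2 = 0.95 × (+100) / 0.7875 = 95.00 / 0.7875 ≈ 120.635.

Δx_2 = 120.635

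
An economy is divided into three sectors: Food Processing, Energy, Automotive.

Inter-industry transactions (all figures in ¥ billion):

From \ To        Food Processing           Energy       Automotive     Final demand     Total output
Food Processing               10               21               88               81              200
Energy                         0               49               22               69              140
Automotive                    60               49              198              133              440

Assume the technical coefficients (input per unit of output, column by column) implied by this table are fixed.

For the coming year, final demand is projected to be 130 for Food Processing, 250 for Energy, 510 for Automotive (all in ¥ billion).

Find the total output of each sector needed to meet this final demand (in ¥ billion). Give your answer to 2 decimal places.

x_1 = 541.08, x_2 = 503.28, x_3 = 1542.68

Technical coefficients a_ij = z_ij / X_j:
  a_11 = 10/200 = 0.05, a_21 = 0/200 = 0.00, a_31 = 60/200 = 0.30
  a_12 = 21/140 = 0.15, a_22 = 49/140 = 0.35, a_32 = 49/140 = 0.35
  a_13 = 88/440 = 0.20, a_23 = 22/440 = 0.05, a_33 = 198/440 = 0.45
I − A =
  [   0.95    -0.15    -0.20]
  [   0.00     0.65    -0.05]
  [  -0.30    -0.35     0.55]
Cofactors of I−A, C_ij = (−1)^(i+j)·(minor ij) (rows/columns in the sector order above):
  C_11 = (0.65)(0.55) − (-0.05)(-0.35) = 0.3400
  C_12 = −[(0.00)(0.55) − (-0.05)(-0.30)] = 0.0150
  C_13 = (0.00)(-0.35) − (0.65)(-0.30) = 0.1950
  C_21 = −[(-0.15)(0.55) − (-0.20)(-0.35)] = 0.1525
  C_22 = (0.95)(0.55) − (-0.20)(-0.30) = 0.4625
  C_23 = −[(0.95)(-0.35) − (-0.15)(-0.30)] = 0.3775
  C_31 = (-0.15)(-0.05) − (-0.20)(0.65) = 0.1375
  C_32 = −[(0.95)(-0.05) − (-0.20)(0.00)] = 0.0475
  C_33 = (0.95)(0.65) − (-0.15)(0.00) = 0.6175
det(I−A) = Σ_j (I−A)_1j·C_1j = (0.95)(0.3400) + (-0.15)(0.0150) + (-0.20)(0.1950) = 0.28175
adj(I−A) = Cᵀ =
  [ 0.3400   0.1525   0.1375]
  [ 0.0150   0.4625   0.0475]
  [ 0.1950   0.3775   0.6175]
(I − A)⁻¹ = adj(I−A) / det(I−A) ≈
  [   1.2067     0.5413     0.4880]
  [   0.0532     1.6415     0.1686]
  [   0.6921     1.3398     2.1917]
x = (I − A)⁻¹ d = adj(I−A)·d / det(I−A), with det(I−A) = 0.28175:
  x_1 = (0.3400·130 + 0.1525·250 + 0.1375·510) / 0.28175 = 152.45 / 0.28175 ≈ 541.08
  x_2 = (0.0150·130 + 0.4625·250 + 0.0475·510) / 0.28175 = 141.80 / 0.28175 ≈ 503.28
  x_3 = (0.1950·130 + 0.3775·250 + 0.6175·510) / 0.28175 = 434.65 / 0.28175 ≈ 1542.68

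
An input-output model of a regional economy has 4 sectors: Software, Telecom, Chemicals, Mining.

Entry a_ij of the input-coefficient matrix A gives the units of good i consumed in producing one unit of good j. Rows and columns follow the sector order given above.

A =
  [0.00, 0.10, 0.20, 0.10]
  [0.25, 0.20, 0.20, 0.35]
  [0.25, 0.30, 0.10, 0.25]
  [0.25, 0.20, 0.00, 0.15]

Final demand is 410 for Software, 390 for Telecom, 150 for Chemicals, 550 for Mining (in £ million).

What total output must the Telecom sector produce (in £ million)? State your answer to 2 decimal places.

x_T = 1740.27

I − A =
  [   1.00    -0.10    -0.20    -0.10]
  [  -0.25     0.80    -0.20    -0.35]
  [  -0.25    -0.30     0.90    -0.25]
  [  -0.25    -0.20     0.00     0.85]
Compute the cofactors C_ij = (−1)^(i+j)·(3×3 minor ij) of I−A; the adjugate is their transpose:
adj(I−A) = Cᵀ =
  [ 0.4880   0.1555   0.1430   0.1635]
  [ 0.3250   0.6875   0.2250   0.3875]
  [ 0.3050   0.3300   0.5550   0.3350]
  [ 0.2200   0.2075   0.0950   0.5775]
det(I−A) = Σ_j (I−A)_1j·C_1j = (1.00)(0.4880) + (-0.10)(0.3250) + (-0.20)(0.3050) + (-0.10)(0.2200) = 0.3725
(I − A)⁻¹ = adj(I−A) / det(I−A) ≈
  [   1.3101     0.4174     0.3839     0.4389]
  [   0.8725     1.8456     0.6040     1.0403]
  [   0.8188     0.8859     1.4899     0.8993]
  [   0.5906     0.5570     0.2550     1.5503]
x = (I − A)⁻¹ d = adj(I−A)·d / det(I−A), with det(I−A) = 0.3725:
  x_S = (0.4880·410 + 0.1555·390 + 0.1430·150 + 0.1635·550) / 0.3725 = 372.10 / 0.3725 ≈ 998.93
  x_T = (0.3250·410 + 0.6875·390 + 0.2250·150 + 0.3875·550) / 0.3725 = 648.25 / 0.3725 ≈ 1740.27
  x_C = (0.3050·410 + 0.3300·390 + 0.5550·150 + 0.3350·550) / 0.3725 = 521.25 / 0.3725 ≈ 1399.33
  x_M = (0.2200·410 + 0.2075·390 + 0.0950·150 + 0.5775·550) / 0.3725 = 503.00 / 0.3725 ≈ 1350.34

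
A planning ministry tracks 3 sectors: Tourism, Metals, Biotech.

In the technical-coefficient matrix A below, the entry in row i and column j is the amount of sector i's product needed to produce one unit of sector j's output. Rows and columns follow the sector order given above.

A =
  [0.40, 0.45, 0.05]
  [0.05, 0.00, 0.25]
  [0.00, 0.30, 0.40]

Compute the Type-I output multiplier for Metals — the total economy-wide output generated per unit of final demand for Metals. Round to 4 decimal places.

m_M = 2.7431

I − A =
  [   0.60    -0.45    -0.05]
  [  -0.05     1.00    -0.25]
  [   0.00    -0.30     0.60]
Cofactors of I−A, C_ij = (−1)^(i+j)·(minor ij) (rows/columns in the sector order above):
  C_11 = (1.00)(0.60) − (-0.25)(-0.30) = 0.5250
  C_12 = −[(-0.05)(0.60) − (-0.25)(0.00)] = 0.0300
  C_13 = (-0.05)(-0.30) − (1.00)(0.00) = 0.0150
  C_21 = −[(-0.45)(0.60) − (-0.05)(-0.30)] = 0.2850
  C_22 = (0.60)(0.60) − (-0.05)(0.00) = 0.3600
  C_23 = −[(0.60)(-0.30) − (-0.45)(0.00)] = 0.1800
  C_31 = (-0.45)(-0.25) − (-0.05)(1.00) = 0.1625
  C_32 = −[(0.60)(-0.25) − (-0.05)(-0.05)] = 0.1525
  C_33 = (0.60)(1.00) − (-0.45)(-0.05) = 0.5775
det(I−A) = Σ_j (I−A)_1j·C_1j = (0.60)(0.5250) + (-0.45)(0.0300) + (-0.05)(0.0150) = 0.30075
adj(I−A) = Cᵀ =
  [ 0.5250   0.2850   0.1625]
  [ 0.0300   0.3600   0.1525]
  [ 0.0150   0.1800   0.5775]
(I − A)⁻¹ = adj(I−A) / det(I−A) ≈
  [   1.74564     0.94763     0.54032]
  [   0.09975     1.19701     0.50707]
  [   0.04988     0.59850     1.92020]
The output multiplier for sector j is the column-j sum of the Leontief inverse (I − A)⁻¹ = adj(I−A) / det(I−A).
Column M of adj(I−A): (0.2850, 0.3600, 0.1800); det(I−A) = 0.30075.
m_M = (0.2850 + 0.3600 + 0.1800) / 0.30075 = 0.825 / 0.30075 ≈ 2.7431.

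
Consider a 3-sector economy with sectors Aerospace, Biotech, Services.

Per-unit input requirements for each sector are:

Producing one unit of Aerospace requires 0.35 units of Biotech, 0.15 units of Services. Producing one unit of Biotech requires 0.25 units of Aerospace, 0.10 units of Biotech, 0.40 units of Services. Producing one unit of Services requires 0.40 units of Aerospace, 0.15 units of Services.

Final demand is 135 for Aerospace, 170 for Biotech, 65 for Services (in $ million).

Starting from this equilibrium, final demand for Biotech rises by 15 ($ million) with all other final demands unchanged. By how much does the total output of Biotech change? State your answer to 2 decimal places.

I − A =
  [   1.00    -0.25    -0.40]
  [  -0.35     0.90     0.00]
  [  -0.15    -0.40     0.85]
Cofactors of I−A, C_ij = (−1)^(i+j)·(minor ij) (rows/columns in the sector order above):
  C_11 = (0.90)(0.85) − (0.00)(-0.40) = 0.7650
  C_12 = −[(-0.35)(0.85) − (0.00)(-0.15)] = 0.2975
  C_13 = (-0.35)(-0.40) − (0.90)(-0.15) = 0.2750
  C_21 = −[(-0.25)(0.85) − (-0.40)(-0.40)] = 0.3725
  C_22 = (1.00)(0.85) − (-0.40)(-0.15) = 0.7900
  C_23 = −[(1.00)(-0.40) − (-0.25)(-0.15)] = 0.4375
  C_31 = (-0.25)(0.00) − (-0.40)(0.90) = 0.3600
  C_32 = −[(1.00)(0.00) − (-0.40)(-0.35)] = 0.1400
  C_33 = (1.00)(0.90) − (-0.25)(-0.35) = 0.8125
det(I−A) = Σ_j (I−A)_1j·C_1j = (1.00)(0.7650) + (-0.25)(0.2975) + (-0.40)(0.2750) = 0.580625
adj(I−A) = Cᵀ =
  [ 0.7650   0.3725   0.3600]
  [ 0.2975   0.7900   0.1400]
  [ 0.2750   0.4375   0.8125]
(I − A)⁻¹ = adj(I−A) / det(I−A) ≈
  [   1.3175     0.6416     0.6200]
  [   0.5124     1.3606     0.2411]
  [   0.4736     0.7535     1.3994]
Δx = (I − A)⁻¹ Δd with Δd having +15 in the Biotech component and 0 elsewhere.
So Δx_2 = L_22 · (+15), where L_22 = adj(I−A)_22 / det(I−A) = 0.7900 / 0.580625.
Δx_2 = 0.7900 × (+15) / 0.580625 = 11.85 / 0.580625 ≈ 20.41.

Δx_2 = 20.41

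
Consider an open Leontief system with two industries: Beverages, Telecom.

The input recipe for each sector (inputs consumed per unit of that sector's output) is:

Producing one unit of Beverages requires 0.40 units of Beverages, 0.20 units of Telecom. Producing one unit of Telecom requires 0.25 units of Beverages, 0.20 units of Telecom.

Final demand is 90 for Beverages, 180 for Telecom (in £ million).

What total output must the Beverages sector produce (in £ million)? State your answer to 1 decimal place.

x_B = 272.1

I − A =
  [   0.60    -0.25]
  [  -0.20     0.80]
det(I−A) = (0.60)(0.80) − (-0.25)(-0.20) = 0.4300
adj(I−A) = [[0.80, 0.25], [0.20, 0.60]]
(I − A)⁻¹ = adj(I−A) / det(I−A) ≈
  [   1.8605     0.5814]
  [   0.4651     1.3953]
x = (I − A)⁻¹ d = adj(I−A)·d / det(I−A), with det(I−A) = 0.4300:
  x_B = (0.80·90 + 0.25·180) / 0.4300 = 117.00 / 0.4300 ≈ 272.1
  x_T = (0.20·90 + 0.60·180) / 0.4300 = 126.00 / 0.4300 ≈ 293.0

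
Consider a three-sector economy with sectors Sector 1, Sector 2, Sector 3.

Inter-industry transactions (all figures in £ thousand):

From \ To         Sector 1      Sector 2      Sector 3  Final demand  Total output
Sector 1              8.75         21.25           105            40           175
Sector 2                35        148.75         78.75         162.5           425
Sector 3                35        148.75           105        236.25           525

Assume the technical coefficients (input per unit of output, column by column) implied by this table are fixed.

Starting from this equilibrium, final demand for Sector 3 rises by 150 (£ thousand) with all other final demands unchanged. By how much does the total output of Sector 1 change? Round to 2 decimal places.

Technical coefficients a_ij = z_ij / X_j:
  a_11 = 8.75/175 = 0.05, a_21 = 35/175 = 0.20, a_31 = 35/175 = 0.20
  a_12 = 21.25/425 = 0.05, a_22 = 148.75/425 = 0.35, a_32 = 148.75/425 = 0.35
  a_13 = 105/525 = 0.20, a_23 = 78.75/525 = 0.15, a_33 = 105/525 = 0.20
I − A =
  [   0.95    -0.05    -0.20]
  [  -0.20     0.65    -0.15]
  [  -0.20    -0.35     0.80]
Cofactors of I−A, C_ij = (−1)^(i+j)·(minor ij) (rows/columns in the sector order above):
  C_11 = (0.65)(0.80) − (-0.15)(-0.35) = 0.4675
  C_12 = −[(-0.20)(0.80) − (-0.15)(-0.20)] = 0.1900
  C_13 = (-0.20)(-0.35) − (0.65)(-0.20) = 0.2000
  C_21 = −[(-0.05)(0.80) − (-0.20)(-0.35)] = 0.1100
  C_22 = (0.95)(0.80) − (-0.20)(-0.20) = 0.7200
  C_23 = −[(0.95)(-0.35) − (-0.05)(-0.20)] = 0.3425
  C_31 = (-0.05)(-0.15) − (-0.20)(0.65) = 0.1375
  C_32 = −[(0.95)(-0.15) − (-0.20)(-0.20)] = 0.1825
  C_33 = (0.95)(0.65) − (-0.05)(-0.20) = 0.6075
det(I−A) = Σ_j (I−A)_1j·C_1j = (0.95)(0.4675) + (-0.05)(0.1900) + (-0.20)(0.2000) = 0.394625
adj(I−A) = Cᵀ =
  [ 0.4675   0.1100   0.1375]
  [ 0.1900   0.7200   0.1825]
  [ 0.2000   0.3425   0.6075]
(I − A)⁻¹ = adj(I−A) / det(I−A) ≈
  [   1.1847     0.2787     0.3484]
  [   0.4815     1.8245     0.4625]
  [   0.5068     0.8679     1.5394]
Δx = (I − A)⁻¹ Δd with Δd having +150 in the Sector 3 component and 0 elsewhere.
So Δx_1 = L_13 · (+150), where L_13 = adj(I−A)_13 / det(I−A) = 0.1375 / 0.394625.
Δx_1 = 0.1375 × (+150) / 0.394625 = 20.625 / 0.394625 ≈ 52.26.

Δx_1 = 52.26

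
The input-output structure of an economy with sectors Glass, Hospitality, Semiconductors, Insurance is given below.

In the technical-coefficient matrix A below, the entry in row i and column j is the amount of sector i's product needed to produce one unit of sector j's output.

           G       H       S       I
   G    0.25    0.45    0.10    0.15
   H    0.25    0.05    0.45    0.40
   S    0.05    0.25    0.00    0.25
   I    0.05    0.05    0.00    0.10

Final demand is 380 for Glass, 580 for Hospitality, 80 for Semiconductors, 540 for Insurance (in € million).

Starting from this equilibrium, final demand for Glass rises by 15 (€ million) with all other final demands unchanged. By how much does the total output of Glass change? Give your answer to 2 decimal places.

I − A =
  [   0.75    -0.45    -0.10    -0.15]
  [  -0.25     0.95    -0.45    -0.40]
  [  -0.05    -0.25     1.00    -0.25]
  [  -0.05    -0.05     0.00     0.90]
Compute the cofactors C_ij = (−1)^(i+j)·(3×3 minor ij) of I−A; the adjugate is their transpose:
adj(I−A) = Cᵀ =
  [ 0.728125   0.436250   0.269125   0.390000]
  [ 0.270875   0.661750   0.324875   0.429500]
  [ 0.118000   0.202500   0.507000   0.250500]
  [ 0.055500   0.061000   0.033000   0.494500]
det(I−A) = Σ_j (I−A)_1j·C_1j = (0.75)(0.728125) + (-0.45)(0.270875) + (-0.10)(0.118000) + (-0.15)(0.055500) = 0.404075
(I − A)⁻¹ = adj(I−A) / det(I−A) ≈
  [   1.8020     1.0796     0.6660     0.9652]
  [   0.6704     1.6377     0.8040     1.0629]
  [   0.2920     0.5011     1.2547     0.6199]
  [   0.1374     0.1510     0.0817     1.2238]
Δx = (I − A)⁻¹ Δd with Δd having +15 in the Glass component and 0 elsewhere.
So Δx_G = L_GG · (+15), where L_GG = adj(I−A)_GG / det(I−A) = 0.728125 / 0.404075.
Δx_G = 0.728125 × (+15) / 0.404075 = 10.921875 / 0.404075 ≈ 27.03.

Δx_G = 27.03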